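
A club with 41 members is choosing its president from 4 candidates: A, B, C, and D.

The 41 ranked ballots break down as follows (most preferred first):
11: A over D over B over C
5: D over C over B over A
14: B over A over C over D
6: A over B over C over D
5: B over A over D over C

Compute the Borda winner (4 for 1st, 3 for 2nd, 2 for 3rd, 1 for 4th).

A: 11×4 + 5×1 + 14×3 + 6×4 + 5×3 = 130
B: 11×2 + 5×2 + 14×4 + 6×3 + 5×4 = 126
C: 11×1 + 5×3 + 14×2 + 6×2 + 5×1 = 71
D: 11×3 + 5×4 + 14×1 + 6×1 + 5×2 = 83

A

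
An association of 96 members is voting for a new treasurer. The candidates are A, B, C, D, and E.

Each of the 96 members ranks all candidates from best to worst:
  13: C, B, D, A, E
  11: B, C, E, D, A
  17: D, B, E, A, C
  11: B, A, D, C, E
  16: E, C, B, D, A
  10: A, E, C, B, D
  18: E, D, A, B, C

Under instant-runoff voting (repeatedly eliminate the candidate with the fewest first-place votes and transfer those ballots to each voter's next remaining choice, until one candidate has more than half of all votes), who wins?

Round 1: A 10, B 22, C 13, D 17, E 34. A eliminated.
Round 2: B 22, C 13, D 17, E 44. C eliminated.
Round 3: B 35, D 17, E 44. D eliminated.
Round 4: B 52, E 44. B has a majority (≥49).

B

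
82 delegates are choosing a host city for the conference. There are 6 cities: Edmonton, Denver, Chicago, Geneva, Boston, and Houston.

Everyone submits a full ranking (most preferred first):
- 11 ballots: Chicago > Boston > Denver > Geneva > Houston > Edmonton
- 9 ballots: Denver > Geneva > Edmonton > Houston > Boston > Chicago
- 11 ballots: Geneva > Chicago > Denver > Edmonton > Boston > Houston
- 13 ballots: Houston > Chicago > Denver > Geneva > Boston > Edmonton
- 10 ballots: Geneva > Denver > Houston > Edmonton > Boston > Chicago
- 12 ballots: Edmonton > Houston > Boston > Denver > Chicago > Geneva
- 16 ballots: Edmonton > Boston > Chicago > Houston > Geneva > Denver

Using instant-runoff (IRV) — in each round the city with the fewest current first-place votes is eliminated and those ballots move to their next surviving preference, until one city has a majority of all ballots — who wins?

Round 1: Edmonton 28, Denver 9, Chicago 11, Geneva 21, Boston 0, Houston 13. Boston eliminated.
Round 2: Edmonton 28, Denver 9, Chicago 11, Geneva 21, Houston 13. Denver eliminated.
Round 3: Edmonton 28, Chicago 11, Geneva 30, Houston 13. Chicago eliminated.
Round 4: Edmonton 28, Geneva 41, Houston 13. Houston eliminated.
Round 5: Edmonton 28, Geneva 54. Geneva has a majority (≥42).

Geneva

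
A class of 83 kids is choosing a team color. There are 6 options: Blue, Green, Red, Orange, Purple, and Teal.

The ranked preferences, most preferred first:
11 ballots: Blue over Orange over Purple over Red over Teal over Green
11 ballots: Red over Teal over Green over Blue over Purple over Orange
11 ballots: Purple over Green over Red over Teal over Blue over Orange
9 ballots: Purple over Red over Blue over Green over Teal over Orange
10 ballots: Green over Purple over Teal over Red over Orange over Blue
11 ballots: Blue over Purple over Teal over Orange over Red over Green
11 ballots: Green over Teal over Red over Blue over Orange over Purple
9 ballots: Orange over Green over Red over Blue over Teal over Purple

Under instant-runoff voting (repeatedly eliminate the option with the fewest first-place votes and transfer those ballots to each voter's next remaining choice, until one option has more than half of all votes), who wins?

Green

Round 1: Blue 22, Green 21, Red 11, Orange 9, Purple 20, Teal 0. Teal eliminated.
Round 2: Blue 22, Green 21, Red 11, Orange 9, Purple 20. Orange eliminated.
Round 3: Blue 22, Green 30, Red 11, Purple 20. Red eliminated.
Round 4: Blue 22, Green 41, Purple 20. Purple eliminated.
Round 5: Blue 31, Green 52. Green has a majority (≥42).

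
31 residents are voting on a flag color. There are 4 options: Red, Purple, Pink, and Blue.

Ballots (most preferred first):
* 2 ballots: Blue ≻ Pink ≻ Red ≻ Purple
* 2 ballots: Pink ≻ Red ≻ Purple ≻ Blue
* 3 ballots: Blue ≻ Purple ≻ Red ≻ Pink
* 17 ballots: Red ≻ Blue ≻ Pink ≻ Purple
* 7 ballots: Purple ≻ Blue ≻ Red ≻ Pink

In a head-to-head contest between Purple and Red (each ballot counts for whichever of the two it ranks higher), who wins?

Red

Purple is ranked above Red on 10 ballots; Red above Purple on 21.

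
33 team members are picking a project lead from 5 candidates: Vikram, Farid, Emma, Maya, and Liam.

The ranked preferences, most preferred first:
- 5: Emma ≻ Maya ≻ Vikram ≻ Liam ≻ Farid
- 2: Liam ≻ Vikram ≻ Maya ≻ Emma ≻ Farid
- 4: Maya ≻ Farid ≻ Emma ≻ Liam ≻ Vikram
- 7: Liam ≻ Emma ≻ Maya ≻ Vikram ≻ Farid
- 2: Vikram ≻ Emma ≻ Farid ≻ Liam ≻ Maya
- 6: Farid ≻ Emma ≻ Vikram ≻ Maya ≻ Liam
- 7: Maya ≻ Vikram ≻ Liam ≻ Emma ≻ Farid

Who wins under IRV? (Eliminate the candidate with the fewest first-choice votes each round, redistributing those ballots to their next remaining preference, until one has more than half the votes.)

Round 1: Vikram 2, Farid 6, Emma 5, Maya 11, Liam 9. Vikram eliminated.
Round 2: Farid 6, Emma 7, Maya 11, Liam 9. Farid eliminated.
Round 3: Emma 13, Maya 11, Liam 9. Liam eliminated.
Round 4: Emma 20, Maya 13. Emma has a majority (≥17).

Emma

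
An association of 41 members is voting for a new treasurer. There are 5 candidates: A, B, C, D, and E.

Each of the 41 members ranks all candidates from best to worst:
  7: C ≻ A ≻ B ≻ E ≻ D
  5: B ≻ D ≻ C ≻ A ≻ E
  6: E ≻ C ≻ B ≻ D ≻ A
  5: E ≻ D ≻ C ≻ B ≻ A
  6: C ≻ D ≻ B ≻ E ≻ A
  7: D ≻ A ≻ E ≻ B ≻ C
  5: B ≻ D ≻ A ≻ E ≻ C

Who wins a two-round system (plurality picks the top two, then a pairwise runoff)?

Round 1 first-place votes: A 0, B 10, C 13, D 7, E 11. C and E advance.
Runoff: C is ranked above E on 18 ballots, E above C on 23.

E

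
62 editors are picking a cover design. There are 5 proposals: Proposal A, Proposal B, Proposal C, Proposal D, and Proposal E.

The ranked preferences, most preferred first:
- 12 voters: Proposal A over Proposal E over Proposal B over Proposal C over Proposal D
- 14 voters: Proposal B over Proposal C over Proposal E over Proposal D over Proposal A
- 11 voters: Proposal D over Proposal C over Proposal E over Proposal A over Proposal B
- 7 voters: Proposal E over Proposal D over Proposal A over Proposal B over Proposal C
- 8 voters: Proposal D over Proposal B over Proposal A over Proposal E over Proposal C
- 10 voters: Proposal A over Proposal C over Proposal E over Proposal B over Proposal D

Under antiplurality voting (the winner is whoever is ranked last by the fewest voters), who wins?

Proposal E

Last-place votes: Proposal A 14, Proposal B 11, Proposal C 15, Proposal D 22, Proposal E 0.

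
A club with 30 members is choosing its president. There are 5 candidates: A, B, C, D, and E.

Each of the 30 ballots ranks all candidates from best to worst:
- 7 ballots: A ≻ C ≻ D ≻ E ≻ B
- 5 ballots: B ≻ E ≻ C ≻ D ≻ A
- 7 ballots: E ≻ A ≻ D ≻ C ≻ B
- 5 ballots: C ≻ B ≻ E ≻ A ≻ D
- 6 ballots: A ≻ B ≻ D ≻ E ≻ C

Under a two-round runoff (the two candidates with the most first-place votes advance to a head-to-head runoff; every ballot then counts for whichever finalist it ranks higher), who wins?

E

Round 1 first-place votes: A 13, B 5, C 5, D 0, E 7. A and E advance.
Runoff: A is ranked above E on 13 ballots, E above A on 17.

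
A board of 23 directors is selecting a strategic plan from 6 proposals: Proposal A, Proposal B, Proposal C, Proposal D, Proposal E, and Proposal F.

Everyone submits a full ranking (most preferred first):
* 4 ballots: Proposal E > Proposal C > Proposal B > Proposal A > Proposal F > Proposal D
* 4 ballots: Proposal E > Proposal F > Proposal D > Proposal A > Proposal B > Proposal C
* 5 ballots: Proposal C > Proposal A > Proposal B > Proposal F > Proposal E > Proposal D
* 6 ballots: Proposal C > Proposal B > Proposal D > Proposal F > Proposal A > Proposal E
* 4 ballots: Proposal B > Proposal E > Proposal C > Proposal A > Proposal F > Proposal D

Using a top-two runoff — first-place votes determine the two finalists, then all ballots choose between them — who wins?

Proposal E

Round 1 first-place votes: Proposal A 0, Proposal B 4, Proposal C 11, Proposal D 0, Proposal E 8, Proposal F 0. Proposal C and Proposal E advance.
Runoff: Proposal C is ranked above Proposal E on 11 ballots, Proposal E above Proposal C on 12.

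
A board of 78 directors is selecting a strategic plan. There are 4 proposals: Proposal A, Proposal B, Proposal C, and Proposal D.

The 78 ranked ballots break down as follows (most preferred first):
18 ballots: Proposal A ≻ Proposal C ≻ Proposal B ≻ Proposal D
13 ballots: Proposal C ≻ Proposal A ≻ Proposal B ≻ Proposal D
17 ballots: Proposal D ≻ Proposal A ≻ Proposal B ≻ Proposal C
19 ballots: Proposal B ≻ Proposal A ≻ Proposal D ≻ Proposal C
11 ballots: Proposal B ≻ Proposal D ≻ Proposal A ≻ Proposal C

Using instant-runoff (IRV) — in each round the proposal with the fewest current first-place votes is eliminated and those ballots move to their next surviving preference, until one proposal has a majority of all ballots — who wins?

Proposal A

Round 1: Proposal A 18, Proposal B 30, Proposal C 13, Proposal D 17. Proposal C eliminated.
Round 2: Proposal A 31, Proposal B 30, Proposal D 17. Proposal D eliminated.
Round 3: Proposal A 48, Proposal B 30. Proposal A has a majority (≥40).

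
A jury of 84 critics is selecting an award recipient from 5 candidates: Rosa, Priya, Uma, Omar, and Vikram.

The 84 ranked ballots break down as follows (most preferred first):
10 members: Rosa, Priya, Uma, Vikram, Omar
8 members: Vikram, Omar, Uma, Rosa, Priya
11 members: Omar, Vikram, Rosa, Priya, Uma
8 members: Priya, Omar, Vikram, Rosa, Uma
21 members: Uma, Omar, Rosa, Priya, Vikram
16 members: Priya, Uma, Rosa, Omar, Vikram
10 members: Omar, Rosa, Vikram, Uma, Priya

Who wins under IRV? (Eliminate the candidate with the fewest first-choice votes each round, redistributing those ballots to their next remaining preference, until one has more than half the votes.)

Omar

Round 1: Rosa 10, Priya 24, Uma 21, Omar 21, Vikram 8. Vikram eliminated.
Round 2: Rosa 10, Priya 24, Uma 21, Omar 29. Rosa eliminated.
Round 3: Priya 34, Uma 21, Omar 29. Uma eliminated.
Round 4: Priya 34, Omar 50. Omar has a majority (≥43).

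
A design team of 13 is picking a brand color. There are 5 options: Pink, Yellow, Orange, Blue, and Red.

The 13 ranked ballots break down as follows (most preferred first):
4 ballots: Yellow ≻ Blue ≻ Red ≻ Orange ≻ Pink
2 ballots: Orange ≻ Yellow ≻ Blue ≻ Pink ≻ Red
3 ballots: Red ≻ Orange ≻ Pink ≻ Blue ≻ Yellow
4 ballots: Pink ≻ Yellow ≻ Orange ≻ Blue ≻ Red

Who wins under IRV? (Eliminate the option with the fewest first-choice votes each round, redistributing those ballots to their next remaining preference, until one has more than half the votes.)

Pink

Round 1: Pink 4, Yellow 4, Orange 2, Blue 0, Red 3. Blue eliminated.
Round 2: Pink 4, Yellow 4, Orange 2, Red 3. Orange eliminated.
Round 3: Pink 4, Yellow 6, Red 3. Red eliminated.
Round 4: Pink 7, Yellow 6. Pink has a majority (≥7).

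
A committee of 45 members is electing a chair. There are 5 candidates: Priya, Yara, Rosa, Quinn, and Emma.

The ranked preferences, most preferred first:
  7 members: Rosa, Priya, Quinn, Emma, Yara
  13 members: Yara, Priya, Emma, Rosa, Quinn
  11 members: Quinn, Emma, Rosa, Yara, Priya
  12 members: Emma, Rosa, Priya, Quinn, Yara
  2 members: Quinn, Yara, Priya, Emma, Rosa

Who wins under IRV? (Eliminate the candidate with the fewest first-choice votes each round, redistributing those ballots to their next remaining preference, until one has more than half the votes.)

Round 1: Priya 0, Yara 13, Rosa 7, Quinn 13, Emma 12. Priya eliminated.
Round 2: Yara 13, Rosa 7, Quinn 13, Emma 12. Rosa eliminated.
Round 3: Yara 13, Quinn 20, Emma 12. Emma eliminated.
Round 4: Yara 13, Quinn 32. Quinn has a majority (≥23).

Quinn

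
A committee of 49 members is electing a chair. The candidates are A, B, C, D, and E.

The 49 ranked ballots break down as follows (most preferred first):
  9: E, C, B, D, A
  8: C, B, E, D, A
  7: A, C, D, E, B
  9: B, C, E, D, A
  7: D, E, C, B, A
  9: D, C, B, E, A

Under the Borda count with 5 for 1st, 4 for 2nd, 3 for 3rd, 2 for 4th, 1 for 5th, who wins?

C

A: 9×1 + 8×1 + 7×5 + 9×1 + 7×1 + 9×1 = 77
B: 9×3 + 8×4 + 7×1 + 9×5 + 7×2 + 9×3 = 152
C: 9×4 + 8×5 + 7×4 + 9×4 + 7×3 + 9×4 = 197
D: 9×2 + 8×2 + 7×3 + 9×2 + 7×5 + 9×5 = 153
E: 9×5 + 8×3 + 7×2 + 9×3 + 7×4 + 9×2 = 156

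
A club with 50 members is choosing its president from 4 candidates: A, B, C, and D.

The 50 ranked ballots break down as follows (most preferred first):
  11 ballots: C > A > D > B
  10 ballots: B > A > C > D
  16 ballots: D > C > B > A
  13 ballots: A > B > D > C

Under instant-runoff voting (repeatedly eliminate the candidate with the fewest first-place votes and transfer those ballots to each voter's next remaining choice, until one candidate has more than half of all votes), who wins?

A

Round 1: A 13, B 10, C 11, D 16. B eliminated.
Round 2: A 23, C 11, D 16. C eliminated.
Round 3: A 34, D 16. A has a majority (≥26).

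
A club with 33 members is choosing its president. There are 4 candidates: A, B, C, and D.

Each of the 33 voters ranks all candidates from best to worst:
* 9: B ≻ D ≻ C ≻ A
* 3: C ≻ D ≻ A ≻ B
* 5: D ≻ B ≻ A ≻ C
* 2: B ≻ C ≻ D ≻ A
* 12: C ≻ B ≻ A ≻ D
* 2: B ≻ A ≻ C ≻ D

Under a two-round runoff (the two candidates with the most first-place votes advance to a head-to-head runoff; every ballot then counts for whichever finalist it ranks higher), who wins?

Round 1 first-place votes: A 0, B 13, C 15, D 5. C and B advance.
Runoff: C is ranked above B on 15 ballots, B above C on 18.

B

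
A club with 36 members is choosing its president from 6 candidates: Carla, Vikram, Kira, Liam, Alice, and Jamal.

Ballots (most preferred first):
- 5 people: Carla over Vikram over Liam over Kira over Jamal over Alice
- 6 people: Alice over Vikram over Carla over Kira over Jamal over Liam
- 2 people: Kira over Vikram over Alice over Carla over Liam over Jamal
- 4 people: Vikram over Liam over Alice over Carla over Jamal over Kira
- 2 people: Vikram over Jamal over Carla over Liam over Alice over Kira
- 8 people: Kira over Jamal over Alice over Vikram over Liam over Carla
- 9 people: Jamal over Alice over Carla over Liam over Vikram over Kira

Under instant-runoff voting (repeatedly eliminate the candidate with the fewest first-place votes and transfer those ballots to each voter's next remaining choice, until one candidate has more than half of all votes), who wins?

Vikram

Round 1: Carla 5, Vikram 6, Kira 10, Liam 0, Alice 6, Jamal 9. Liam eliminated.
Round 2: Carla 5, Vikram 6, Kira 10, Alice 6, Jamal 9. Carla eliminated.
Round 3: Vikram 11, Kira 10, Alice 6, Jamal 9. Alice eliminated.
Round 4: Vikram 17, Kira 10, Jamal 9. Jamal eliminated.
Round 5: Vikram 26, Kira 10. Vikram has a majority (≥19).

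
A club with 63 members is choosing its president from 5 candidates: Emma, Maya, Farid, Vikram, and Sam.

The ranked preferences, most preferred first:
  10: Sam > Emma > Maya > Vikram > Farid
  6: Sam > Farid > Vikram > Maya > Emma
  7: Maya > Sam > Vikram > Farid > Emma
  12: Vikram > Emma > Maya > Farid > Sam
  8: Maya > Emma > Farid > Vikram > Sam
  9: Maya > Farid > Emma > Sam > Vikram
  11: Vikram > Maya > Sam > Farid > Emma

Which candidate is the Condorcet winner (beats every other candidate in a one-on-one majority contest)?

Maya vs Emma: 41–22
Maya vs Farid: 57–6
Maya vs Vikram: 34–29
Maya vs Sam: 47–16
Maya beats every other candidate.

Maya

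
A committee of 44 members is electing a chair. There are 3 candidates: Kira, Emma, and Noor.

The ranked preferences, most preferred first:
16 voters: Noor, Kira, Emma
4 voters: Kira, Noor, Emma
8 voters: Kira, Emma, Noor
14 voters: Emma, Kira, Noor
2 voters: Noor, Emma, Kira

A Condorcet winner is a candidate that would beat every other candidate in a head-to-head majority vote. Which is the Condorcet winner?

Kira

Kira vs Emma: 28–16
Kira vs Noor: 26–18
Kira beats every other candidate.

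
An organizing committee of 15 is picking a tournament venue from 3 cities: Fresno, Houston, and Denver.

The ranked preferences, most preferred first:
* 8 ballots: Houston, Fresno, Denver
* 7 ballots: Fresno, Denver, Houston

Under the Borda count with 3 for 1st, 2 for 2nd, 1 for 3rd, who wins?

Fresno: 8×2 + 7×3 = 37
Houston: 8×3 + 7×1 = 31
Denver: 8×1 + 7×2 = 22

Fresno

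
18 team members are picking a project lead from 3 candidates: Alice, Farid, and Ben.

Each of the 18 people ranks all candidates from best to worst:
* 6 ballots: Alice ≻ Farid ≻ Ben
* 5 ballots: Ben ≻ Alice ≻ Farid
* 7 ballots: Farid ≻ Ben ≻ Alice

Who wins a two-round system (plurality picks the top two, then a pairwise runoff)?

Round 1 first-place votes: Alice 6, Farid 7, Ben 5. Farid and Alice advance.
Runoff: Farid is ranked above Alice on 7 ballots, Alice above Farid on 11.

Alice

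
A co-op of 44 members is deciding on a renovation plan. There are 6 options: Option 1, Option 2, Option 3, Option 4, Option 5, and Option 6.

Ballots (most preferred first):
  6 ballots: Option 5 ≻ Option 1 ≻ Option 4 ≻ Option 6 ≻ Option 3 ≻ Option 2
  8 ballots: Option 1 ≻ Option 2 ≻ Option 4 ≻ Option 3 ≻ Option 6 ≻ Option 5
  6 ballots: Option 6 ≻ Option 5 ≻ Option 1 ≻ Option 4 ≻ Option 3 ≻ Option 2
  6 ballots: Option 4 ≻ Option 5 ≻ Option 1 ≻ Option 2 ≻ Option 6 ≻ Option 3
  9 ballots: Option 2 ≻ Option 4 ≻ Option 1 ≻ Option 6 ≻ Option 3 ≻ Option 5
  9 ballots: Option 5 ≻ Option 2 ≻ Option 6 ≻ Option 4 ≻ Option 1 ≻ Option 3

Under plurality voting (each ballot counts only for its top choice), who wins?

First-place votes: Option 1 8, Option 2 9, Option 3 0, Option 4 6, Option 5 15, Option 6 6.

Option 5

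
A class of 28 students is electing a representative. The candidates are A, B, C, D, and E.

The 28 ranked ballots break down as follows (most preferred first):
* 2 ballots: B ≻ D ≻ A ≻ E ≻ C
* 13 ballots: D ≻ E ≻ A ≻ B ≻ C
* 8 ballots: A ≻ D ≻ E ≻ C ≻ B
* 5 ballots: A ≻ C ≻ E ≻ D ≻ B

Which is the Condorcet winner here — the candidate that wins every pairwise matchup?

D vs A: 15–13
D vs B: 26–2
D vs C: 23–5
D vs E: 23–5
D beats every other candidate.

D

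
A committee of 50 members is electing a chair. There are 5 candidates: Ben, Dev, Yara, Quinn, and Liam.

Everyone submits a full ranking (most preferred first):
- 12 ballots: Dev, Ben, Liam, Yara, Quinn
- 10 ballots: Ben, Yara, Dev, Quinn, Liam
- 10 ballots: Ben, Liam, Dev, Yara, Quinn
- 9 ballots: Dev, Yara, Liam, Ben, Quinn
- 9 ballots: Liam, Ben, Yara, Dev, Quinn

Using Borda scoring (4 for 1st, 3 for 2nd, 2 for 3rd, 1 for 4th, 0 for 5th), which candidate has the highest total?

Ben: 12×3 + 10×4 + 10×4 + 9×1 + 9×3 = 152
Dev: 12×4 + 10×2 + 10×2 + 9×4 + 9×1 = 133
Yara: 12×1 + 10×3 + 10×1 + 9×3 + 9×2 = 97
Quinn: 12×0 + 10×1 + 10×0 + 9×0 + 9×0 = 10
Liam: 12×2 + 10×0 + 10×3 + 9×2 + 9×4 = 108

Ben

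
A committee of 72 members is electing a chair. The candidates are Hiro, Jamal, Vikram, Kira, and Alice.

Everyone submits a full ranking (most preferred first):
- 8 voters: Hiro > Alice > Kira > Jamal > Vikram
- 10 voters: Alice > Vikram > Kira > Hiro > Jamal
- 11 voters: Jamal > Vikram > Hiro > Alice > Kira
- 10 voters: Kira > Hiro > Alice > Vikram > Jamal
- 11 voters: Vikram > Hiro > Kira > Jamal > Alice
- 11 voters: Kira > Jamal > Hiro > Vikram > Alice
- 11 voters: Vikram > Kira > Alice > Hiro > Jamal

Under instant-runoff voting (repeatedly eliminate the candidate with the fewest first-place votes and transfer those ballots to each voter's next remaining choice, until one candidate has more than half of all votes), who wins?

Vikram

Round 1: Hiro 8, Jamal 11, Vikram 22, Kira 21, Alice 10. Hiro eliminated.
Round 2: Jamal 11, Vikram 22, Kira 21, Alice 18. Jamal eliminated.
Round 3: Vikram 33, Kira 21, Alice 18. Alice eliminated.
Round 4: Vikram 43, Kira 29. Vikram has a majority (≥37).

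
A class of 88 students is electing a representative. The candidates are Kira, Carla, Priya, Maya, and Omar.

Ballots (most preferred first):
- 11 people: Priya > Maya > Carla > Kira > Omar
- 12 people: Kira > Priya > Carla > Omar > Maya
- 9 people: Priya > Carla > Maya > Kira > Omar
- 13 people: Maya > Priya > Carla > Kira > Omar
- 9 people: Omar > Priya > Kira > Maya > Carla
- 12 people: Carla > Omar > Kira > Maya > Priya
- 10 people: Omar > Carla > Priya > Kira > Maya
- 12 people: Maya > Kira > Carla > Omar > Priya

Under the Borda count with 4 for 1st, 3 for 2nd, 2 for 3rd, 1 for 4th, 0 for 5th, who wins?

Priya

Kira: 11×1 + 12×4 + 9×1 + 13×1 + 9×2 + 12×2 + 10×1 + 12×3 = 169
Carla: 11×2 + 12×2 + 9×3 + 13×2 + 9×0 + 12×4 + 10×3 + 12×2 = 201
Priya: 11×4 + 12×3 + 9×4 + 13×3 + 9×3 + 12×0 + 10×2 + 12×0 = 202
Maya: 11×3 + 12×0 + 9×2 + 13×4 + 9×1 + 12×1 + 10×0 + 12×4 = 172
Omar: 11×0 + 12×1 + 9×0 + 13×0 + 9×4 + 12×3 + 10×4 + 12×1 = 136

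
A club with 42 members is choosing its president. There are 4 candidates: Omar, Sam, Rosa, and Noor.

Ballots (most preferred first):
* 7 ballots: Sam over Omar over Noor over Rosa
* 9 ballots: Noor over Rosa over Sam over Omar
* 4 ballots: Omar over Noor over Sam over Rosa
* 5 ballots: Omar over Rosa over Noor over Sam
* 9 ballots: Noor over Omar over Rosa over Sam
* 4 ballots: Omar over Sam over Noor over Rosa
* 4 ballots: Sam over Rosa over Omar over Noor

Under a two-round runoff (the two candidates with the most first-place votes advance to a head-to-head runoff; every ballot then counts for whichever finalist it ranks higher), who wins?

Omar

Round 1 first-place votes: Omar 13, Sam 11, Rosa 0, Noor 18. Noor and Omar advance.
Runoff: Noor is ranked above Omar on 18 ballots, Omar above Noor on 24.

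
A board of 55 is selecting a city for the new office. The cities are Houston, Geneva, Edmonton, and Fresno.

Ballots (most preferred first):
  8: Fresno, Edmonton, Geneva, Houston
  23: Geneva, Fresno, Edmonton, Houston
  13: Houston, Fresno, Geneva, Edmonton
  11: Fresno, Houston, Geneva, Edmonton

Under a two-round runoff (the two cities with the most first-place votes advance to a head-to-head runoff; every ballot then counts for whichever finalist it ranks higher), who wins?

Fresno

Round 1 first-place votes: Houston 13, Geneva 23, Edmonton 0, Fresno 19. Geneva and Fresno advance.
Runoff: Geneva is ranked above Fresno on 23 ballots, Fresno above Geneva on 32.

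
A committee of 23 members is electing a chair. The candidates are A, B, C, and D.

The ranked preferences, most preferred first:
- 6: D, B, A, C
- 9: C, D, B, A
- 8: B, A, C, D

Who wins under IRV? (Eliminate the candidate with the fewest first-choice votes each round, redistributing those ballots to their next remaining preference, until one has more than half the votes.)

Round 1: A 0, B 8, C 9, D 6. A eliminated.
Round 2: B 8, C 9, D 6. D eliminated.
Round 3: B 14, C 9. B has a majority (≥12).

B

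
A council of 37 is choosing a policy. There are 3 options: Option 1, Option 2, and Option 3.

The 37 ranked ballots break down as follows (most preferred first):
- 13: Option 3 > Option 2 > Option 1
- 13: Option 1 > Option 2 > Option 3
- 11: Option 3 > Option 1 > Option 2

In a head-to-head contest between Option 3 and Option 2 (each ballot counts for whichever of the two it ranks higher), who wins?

Option 3 is ranked above Option 2 on 24 ballots; Option 2 above Option 3 on 13.

Option 3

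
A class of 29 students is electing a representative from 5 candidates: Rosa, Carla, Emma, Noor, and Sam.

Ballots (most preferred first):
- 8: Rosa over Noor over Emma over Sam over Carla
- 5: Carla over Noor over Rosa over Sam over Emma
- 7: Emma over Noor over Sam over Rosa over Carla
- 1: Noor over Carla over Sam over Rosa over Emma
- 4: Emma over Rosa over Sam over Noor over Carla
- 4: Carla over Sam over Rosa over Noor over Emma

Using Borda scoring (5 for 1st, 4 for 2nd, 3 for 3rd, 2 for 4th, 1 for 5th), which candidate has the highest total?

Noor

Rosa: 8×5 + 5×3 + 7×2 + 1×2 + 4×4 + 4×3 = 99
Carla: 8×1 + 5×5 + 7×1 + 1×4 + 4×1 + 4×5 = 68
Emma: 8×3 + 5×1 + 7×5 + 1×1 + 4×5 + 4×1 = 89
Noor: 8×4 + 5×4 + 7×4 + 1×5 + 4×2 + 4×2 = 101
Sam: 8×2 + 5×2 + 7×3 + 1×3 + 4×3 + 4×4 = 78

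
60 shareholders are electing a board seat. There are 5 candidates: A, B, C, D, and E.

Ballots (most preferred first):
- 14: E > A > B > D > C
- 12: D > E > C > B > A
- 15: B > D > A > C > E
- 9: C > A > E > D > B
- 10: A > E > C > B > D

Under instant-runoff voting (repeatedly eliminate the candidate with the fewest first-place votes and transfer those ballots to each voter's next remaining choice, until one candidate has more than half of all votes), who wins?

Round 1: A 10, B 15, C 9, D 12, E 14. C eliminated.
Round 2: A 19, B 15, D 12, E 14. D eliminated.
Round 3: A 19, B 15, E 26. B eliminated.
Round 4: A 34, E 26. A has a majority (≥31).

A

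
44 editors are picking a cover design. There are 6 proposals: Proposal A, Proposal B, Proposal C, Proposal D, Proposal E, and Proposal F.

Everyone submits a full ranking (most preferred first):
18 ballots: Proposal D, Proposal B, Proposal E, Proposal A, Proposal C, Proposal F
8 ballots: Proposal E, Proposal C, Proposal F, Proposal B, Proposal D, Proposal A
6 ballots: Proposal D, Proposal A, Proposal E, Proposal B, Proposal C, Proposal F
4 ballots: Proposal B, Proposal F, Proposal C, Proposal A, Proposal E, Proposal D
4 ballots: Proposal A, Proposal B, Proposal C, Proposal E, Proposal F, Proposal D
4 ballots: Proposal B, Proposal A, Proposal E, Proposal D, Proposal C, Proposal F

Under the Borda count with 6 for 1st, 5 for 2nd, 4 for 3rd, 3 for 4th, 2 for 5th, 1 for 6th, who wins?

Proposal B

Proposal A: 18×3 + 8×1 + 6×5 + 4×3 + 4×6 + 4×5 = 148
Proposal B: 18×5 + 8×3 + 6×3 + 4×6 + 4×5 + 4×6 = 200
Proposal C: 18×2 + 8×5 + 6×2 + 4×4 + 4×4 + 4×2 = 128
Proposal D: 18×6 + 8×2 + 6×6 + 4×1 + 4×1 + 4×3 = 180
Proposal E: 18×4 + 8×6 + 6×4 + 4×2 + 4×3 + 4×4 = 180
Proposal F: 18×1 + 8×4 + 6×1 + 4×5 + 4×2 + 4×1 = 88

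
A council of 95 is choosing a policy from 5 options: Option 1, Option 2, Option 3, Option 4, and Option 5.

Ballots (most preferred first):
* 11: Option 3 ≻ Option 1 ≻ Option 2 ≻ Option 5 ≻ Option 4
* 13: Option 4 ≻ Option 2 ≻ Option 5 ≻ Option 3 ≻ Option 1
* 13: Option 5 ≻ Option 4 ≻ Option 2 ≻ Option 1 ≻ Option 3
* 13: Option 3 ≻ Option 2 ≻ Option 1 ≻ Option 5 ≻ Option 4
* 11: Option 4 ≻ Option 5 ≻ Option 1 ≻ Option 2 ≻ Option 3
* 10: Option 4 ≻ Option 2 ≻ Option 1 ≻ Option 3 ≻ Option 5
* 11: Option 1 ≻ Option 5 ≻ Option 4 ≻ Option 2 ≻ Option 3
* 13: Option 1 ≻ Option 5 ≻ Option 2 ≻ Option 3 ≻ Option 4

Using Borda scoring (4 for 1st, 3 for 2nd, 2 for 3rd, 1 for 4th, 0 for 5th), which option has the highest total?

Option 1: 11×3 + 13×0 + 13×1 + 13×2 + 11×2 + 10×2 + 11×4 + 13×4 = 210
Option 2: 11×2 + 13×3 + 13×2 + 13×3 + 11×1 + 10×3 + 11×1 + 13×2 = 204
Option 3: 11×4 + 13×1 + 13×0 + 13×4 + 11×0 + 10×1 + 11×0 + 13×1 = 132
Option 4: 11×0 + 13×4 + 13×3 + 13×0 + 11×4 + 10×4 + 11×2 + 13×0 = 197
Option 5: 11×1 + 13×2 + 13×4 + 13×1 + 11×3 + 10×0 + 11×3 + 13×3 = 207

Option 1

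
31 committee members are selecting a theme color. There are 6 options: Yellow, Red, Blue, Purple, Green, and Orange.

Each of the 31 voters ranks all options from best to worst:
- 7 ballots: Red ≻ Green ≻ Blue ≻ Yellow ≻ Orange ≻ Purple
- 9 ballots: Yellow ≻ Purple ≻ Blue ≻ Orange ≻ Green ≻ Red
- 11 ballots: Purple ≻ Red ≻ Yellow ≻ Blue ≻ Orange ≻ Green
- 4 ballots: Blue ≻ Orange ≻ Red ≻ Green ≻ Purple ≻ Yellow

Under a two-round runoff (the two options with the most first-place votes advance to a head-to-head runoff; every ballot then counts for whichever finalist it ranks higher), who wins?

Yellow

Round 1 first-place votes: Yellow 9, Red 7, Blue 4, Purple 11, Green 0, Orange 0. Purple and Yellow advance.
Runoff: Purple is ranked above Yellow on 15 ballots, Yellow above Purple on 16.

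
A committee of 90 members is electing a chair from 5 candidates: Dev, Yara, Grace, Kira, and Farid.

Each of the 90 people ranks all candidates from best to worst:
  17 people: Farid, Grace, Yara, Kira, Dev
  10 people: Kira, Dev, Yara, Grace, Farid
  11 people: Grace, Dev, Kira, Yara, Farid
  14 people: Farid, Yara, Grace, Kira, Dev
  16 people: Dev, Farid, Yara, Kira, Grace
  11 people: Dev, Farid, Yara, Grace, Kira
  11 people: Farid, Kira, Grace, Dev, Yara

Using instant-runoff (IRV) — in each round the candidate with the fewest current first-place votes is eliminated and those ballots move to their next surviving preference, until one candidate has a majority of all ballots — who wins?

Dev

Round 1: Dev 27, Yara 0, Grace 11, Kira 10, Farid 42. Yara eliminated.
Round 2: Dev 27, Grace 11, Kira 10, Farid 42. Kira eliminated.
Round 3: Dev 37, Grace 11, Farid 42. Grace eliminated.
Round 4: Dev 48, Farid 42. Dev has a majority (≥46).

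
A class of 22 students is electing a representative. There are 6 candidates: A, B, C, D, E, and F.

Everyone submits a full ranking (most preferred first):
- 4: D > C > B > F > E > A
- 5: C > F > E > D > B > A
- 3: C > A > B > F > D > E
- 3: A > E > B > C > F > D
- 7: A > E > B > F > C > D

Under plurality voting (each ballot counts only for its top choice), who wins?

First-place votes: A 10, B 0, C 8, D 4, E 0, F 0.

A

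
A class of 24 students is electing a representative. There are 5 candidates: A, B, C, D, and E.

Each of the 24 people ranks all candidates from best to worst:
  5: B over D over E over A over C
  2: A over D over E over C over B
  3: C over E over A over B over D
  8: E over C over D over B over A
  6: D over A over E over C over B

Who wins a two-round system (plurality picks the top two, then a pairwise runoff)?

D

Round 1 first-place votes: A 2, B 5, C 3, D 6, E 8. E and D advance.
Runoff: E is ranked above D on 11 ballots, D above E on 13.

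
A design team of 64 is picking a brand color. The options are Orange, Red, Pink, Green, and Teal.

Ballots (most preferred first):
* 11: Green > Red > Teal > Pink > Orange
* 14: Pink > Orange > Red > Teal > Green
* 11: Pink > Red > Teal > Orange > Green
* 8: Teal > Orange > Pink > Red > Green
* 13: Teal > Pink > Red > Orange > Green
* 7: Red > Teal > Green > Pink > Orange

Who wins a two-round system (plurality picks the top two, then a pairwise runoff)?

Round 1 first-place votes: Orange 0, Red 7, Pink 25, Green 11, Teal 21. Pink and Teal advance.
Runoff: Pink is ranked above Teal on 25 ballots, Teal above Pink on 39.

Teal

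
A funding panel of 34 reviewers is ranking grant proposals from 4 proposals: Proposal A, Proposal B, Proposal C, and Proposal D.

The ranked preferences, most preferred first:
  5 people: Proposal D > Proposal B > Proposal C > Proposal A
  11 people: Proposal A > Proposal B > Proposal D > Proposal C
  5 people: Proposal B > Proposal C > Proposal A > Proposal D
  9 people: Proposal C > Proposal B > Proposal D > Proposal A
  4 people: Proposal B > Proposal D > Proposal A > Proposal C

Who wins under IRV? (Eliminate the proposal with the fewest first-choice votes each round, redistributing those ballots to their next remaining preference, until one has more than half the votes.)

Proposal B

Round 1: Proposal A 11, Proposal B 9, Proposal C 9, Proposal D 5. Proposal D eliminated.
Round 2: Proposal A 11, Proposal B 14, Proposal C 9. Proposal C eliminated.
Round 3: Proposal A 11, Proposal B 23. Proposal B has a majority (≥18).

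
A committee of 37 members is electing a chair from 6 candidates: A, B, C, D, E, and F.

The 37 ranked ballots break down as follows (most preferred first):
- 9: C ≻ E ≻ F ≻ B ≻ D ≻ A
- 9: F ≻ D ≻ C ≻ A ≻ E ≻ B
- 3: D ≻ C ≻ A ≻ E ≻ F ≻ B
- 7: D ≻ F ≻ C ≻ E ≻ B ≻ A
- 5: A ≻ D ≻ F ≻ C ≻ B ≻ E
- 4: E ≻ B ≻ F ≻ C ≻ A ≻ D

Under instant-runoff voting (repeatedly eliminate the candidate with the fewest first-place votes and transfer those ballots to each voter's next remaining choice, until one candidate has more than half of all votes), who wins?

Round 1: A 5, B 0, C 9, D 10, E 4, F 9. B eliminated.
Round 2: A 5, C 9, D 10, E 4, F 9. E eliminated.
Round 3: A 5, C 9, D 10, F 13. A eliminated.
Round 4: C 9, D 15, F 13. C eliminated.
Round 5: D 15, F 22. F has a majority (≥19).

F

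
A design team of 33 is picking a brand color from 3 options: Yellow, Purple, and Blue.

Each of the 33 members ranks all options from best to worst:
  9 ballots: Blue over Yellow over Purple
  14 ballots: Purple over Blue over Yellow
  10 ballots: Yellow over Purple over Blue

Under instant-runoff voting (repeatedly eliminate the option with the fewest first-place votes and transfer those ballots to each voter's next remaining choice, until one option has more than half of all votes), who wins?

Round 1: Yellow 10, Purple 14, Blue 9. Blue eliminated.
Round 2: Yellow 19, Purple 14. Yellow has a majority (≥17).

Yellow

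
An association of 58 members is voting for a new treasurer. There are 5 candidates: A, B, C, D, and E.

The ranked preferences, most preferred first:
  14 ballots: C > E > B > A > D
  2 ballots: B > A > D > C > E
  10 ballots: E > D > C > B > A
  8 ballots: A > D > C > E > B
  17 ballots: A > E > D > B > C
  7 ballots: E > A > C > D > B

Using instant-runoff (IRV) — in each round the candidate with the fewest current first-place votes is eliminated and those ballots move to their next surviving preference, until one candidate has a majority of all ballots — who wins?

E

Round 1: A 25, B 2, C 14, D 0, E 17. D eliminated.
Round 2: A 25, B 2, C 14, E 17. B eliminated.
Round 3: A 27, C 14, E 17. C eliminated.
Round 4: A 27, E 31. E has a majority (≥30).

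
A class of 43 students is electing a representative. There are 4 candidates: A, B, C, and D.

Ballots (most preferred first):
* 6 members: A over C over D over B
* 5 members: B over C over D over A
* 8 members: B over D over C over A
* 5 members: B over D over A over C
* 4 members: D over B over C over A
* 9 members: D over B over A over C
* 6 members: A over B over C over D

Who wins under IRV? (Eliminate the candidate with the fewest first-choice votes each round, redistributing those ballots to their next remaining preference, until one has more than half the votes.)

B

Round 1: A 12, B 18, C 0, D 13. C eliminated.
Round 2: A 12, B 18, D 13. A eliminated.
Round 3: B 24, D 19. B has a majority (≥22).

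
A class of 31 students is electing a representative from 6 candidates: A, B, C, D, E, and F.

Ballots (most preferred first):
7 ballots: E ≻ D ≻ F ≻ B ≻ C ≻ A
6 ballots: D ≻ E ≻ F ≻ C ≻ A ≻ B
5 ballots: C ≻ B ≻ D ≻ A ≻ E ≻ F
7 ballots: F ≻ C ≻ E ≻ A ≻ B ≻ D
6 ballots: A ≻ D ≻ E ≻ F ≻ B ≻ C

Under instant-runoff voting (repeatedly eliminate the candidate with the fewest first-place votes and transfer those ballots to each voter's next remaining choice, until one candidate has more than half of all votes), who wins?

Round 1: A 6, B 0, C 5, D 6, E 7, F 7. B eliminated.
Round 2: A 6, C 5, D 6, E 7, F 7. C eliminated.
Round 3: A 6, D 11, E 7, F 7. A eliminated.
Round 4: D 17, E 7, F 7. D has a majority (≥16).

D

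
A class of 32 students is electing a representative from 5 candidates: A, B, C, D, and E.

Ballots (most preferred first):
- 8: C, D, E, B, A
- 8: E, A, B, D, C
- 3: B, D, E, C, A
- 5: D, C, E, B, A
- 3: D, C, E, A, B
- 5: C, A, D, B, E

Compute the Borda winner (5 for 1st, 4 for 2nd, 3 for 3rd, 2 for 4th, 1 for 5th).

D

A: 8×1 + 8×4 + 3×1 + 5×1 + 3×2 + 5×4 = 74
B: 8×2 + 8×3 + 3×5 + 5×2 + 3×1 + 5×2 = 78
C: 8×5 + 8×1 + 3×2 + 5×4 + 3×4 + 5×5 = 111
D: 8×4 + 8×2 + 3×4 + 5×5 + 3×5 + 5×3 = 115
E: 8×3 + 8×5 + 3×3 + 5×3 + 3×3 + 5×1 = 102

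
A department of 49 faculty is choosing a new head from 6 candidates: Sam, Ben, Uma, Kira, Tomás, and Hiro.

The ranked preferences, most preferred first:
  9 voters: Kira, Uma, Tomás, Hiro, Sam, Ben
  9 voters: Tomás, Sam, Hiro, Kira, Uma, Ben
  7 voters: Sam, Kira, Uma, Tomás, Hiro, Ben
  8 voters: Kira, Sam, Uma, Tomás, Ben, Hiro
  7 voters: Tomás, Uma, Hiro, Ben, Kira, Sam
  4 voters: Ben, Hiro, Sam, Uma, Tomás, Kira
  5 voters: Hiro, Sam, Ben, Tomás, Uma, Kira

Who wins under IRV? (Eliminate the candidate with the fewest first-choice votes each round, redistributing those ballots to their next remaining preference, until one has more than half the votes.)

Tomás

Round 1: Sam 7, Ben 4, Uma 0, Kira 17, Tomás 16, Hiro 5. Uma eliminated.
Round 2: Sam 7, Ben 4, Kira 17, Tomás 16, Hiro 5. Ben eliminated.
Round 3: Sam 7, Kira 17, Tomás 16, Hiro 9. Sam eliminated.
Round 4: Kira 24, Tomás 16, Hiro 9. Hiro eliminated.
Round 5: Kira 24, Tomás 25. Tomás has a majority (≥25).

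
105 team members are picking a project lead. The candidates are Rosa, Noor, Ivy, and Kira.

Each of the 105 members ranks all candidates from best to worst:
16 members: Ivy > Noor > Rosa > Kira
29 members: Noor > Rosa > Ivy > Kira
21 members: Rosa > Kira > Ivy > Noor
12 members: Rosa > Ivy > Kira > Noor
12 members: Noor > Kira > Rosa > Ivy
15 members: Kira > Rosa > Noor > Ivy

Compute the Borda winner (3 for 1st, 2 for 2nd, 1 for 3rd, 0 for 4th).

Rosa

Rosa: 16×1 + 29×2 + 21×3 + 12×3 + 12×1 + 15×2 = 215
Noor: 16×2 + 29×3 + 21×0 + 12×0 + 12×3 + 15×1 = 170
Ivy: 16×3 + 29×1 + 21×1 + 12×2 + 12×0 + 15×0 = 122
Kira: 16×0 + 29×0 + 21×2 + 12×1 + 12×2 + 15×3 = 123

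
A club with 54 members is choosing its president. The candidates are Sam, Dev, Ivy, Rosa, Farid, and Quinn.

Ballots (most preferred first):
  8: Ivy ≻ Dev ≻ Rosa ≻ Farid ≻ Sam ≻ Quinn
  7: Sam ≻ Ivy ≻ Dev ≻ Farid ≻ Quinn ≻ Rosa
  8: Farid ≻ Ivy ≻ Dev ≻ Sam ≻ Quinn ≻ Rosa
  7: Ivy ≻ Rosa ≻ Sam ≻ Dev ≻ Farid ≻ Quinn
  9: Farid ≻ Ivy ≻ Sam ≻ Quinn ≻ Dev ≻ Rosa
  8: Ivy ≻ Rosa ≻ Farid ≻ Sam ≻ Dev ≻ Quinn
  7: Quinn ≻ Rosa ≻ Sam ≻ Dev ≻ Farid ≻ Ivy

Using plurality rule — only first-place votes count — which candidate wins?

First-place votes: Sam 7, Dev 0, Ivy 23, Rosa 0, Farid 17, Quinn 7.

Ivy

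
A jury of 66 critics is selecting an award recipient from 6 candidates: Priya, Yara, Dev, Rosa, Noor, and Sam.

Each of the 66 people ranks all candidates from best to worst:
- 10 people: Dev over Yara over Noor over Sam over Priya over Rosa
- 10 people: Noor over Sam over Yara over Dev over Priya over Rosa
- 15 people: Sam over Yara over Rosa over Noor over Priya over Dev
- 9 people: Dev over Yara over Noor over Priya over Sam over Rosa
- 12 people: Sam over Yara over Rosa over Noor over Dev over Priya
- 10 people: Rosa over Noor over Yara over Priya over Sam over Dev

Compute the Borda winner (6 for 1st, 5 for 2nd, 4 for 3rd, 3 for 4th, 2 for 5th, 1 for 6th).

Yara

Priya: 10×2 + 10×2 + 15×2 + 9×3 + 12×1 + 10×3 = 139
Yara: 10×5 + 10×4 + 15×5 + 9×5 + 12×5 + 10×4 = 310
Dev: 10×6 + 10×3 + 15×1 + 9×6 + 12×2 + 10×1 = 193
Rosa: 10×1 + 10×1 + 15×4 + 9×1 + 12×4 + 10×6 = 197
Noor: 10×4 + 10×6 + 15×3 + 9×4 + 12×3 + 10×5 = 267
Sam: 10×3 + 10×5 + 15×6 + 9×2 + 12×6 + 10×2 = 280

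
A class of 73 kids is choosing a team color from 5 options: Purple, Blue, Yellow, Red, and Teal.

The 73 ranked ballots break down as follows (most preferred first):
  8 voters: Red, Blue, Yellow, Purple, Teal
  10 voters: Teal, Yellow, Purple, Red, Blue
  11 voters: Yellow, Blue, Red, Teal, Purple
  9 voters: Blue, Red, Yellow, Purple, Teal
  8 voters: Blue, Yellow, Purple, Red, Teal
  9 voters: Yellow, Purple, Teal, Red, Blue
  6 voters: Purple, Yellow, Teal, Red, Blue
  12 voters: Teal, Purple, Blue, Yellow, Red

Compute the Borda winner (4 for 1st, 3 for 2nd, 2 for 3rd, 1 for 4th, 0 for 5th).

Yellow

Purple: 8×1 + 10×2 + 11×0 + 9×1 + 8×2 + 9×3 + 6×4 + 12×3 = 140
Blue: 8×3 + 10×0 + 11×3 + 9×4 + 8×4 + 9×0 + 6×0 + 12×2 = 149
Yellow: 8×2 + 10×3 + 11×4 + 9×2 + 8×3 + 9×4 + 6×3 + 12×1 = 198
Red: 8×4 + 10×1 + 11×2 + 9×3 + 8×1 + 9×1 + 6×1 + 12×0 = 114
Teal: 8×0 + 10×4 + 11×1 + 9×0 + 8×0 + 9×2 + 6×2 + 12×4 = 129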